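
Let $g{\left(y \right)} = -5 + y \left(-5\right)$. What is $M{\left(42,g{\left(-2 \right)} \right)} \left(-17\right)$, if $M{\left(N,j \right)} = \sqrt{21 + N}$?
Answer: $- 51 \sqrt{7} \approx -134.93$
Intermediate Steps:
$g{\left(y \right)} = -5 - 5 y$
$M{\left(42,g{\left(-2 \right)} \right)} \left(-17\right) = \sqrt{21 + 42} \left(-17\right) = \sqrt{63} \left(-17\right) = 3 \sqrt{7} \left(-17\right) = - 51 \sqrt{7}$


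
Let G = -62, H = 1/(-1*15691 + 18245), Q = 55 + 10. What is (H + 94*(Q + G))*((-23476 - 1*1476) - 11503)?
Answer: -26255948195/2554 ≈ -1.0280e+7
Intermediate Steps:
Q = 65
H = 1/2554 (H = 1/(-15691 + 18245) = 1/2554 ≈ 0.00039154)
(H + 94*(Q + G))*((-23476 - 1*1476) - 11503) = (1/2554 + 94*(65 - 62))*((-23476 - 1*1476) - 11503) = (1/2554 + 94*3)*((-23476 - 1476) - 11503) = (1/2554 + 282)*(-24952 - 11503) = (720229/2554)*(-36455) = -26255948195/2554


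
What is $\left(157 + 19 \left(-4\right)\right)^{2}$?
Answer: $6561$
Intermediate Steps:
$\left(157 + 19 \left(-4\right)\right)^{2} = \left(157 - 76\right)^{2} = 81^{2} = 6561$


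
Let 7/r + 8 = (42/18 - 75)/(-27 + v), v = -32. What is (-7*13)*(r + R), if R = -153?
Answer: 16792503/1198 ≈ 14017.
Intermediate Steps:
r = -1239/1198 (r = 7/(-8 + (42/18 - 75)/(-27 - 32)) = 7/(-8 + (42*(1/18) - 75)/(-59)) = 7/(-8 + (7/3 - 75)*(-1/59)) = 7/(-8 - 218/3*(-1/59)) = 7/(-8 + 218/177) = 7/(-1198/177) = 7*(-177/1198) = -1239/1198 ≈ -1.0342)
(-7*13)*(r + R) = (-7*13)*(-1239/1198 - 153) = -91*(-184533/1198) = 16792503/1198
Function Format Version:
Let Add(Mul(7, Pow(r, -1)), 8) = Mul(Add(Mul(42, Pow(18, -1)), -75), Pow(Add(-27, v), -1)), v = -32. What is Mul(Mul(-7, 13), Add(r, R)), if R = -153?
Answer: Rational(16792503, 1198) ≈ 14017.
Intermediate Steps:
r = Rational(-1239, 1198) (r = Mul(7, Pow(Add(-8, Mul(Add(Mul(42, Pow(18, -1)), -75), Pow(Add(-27, -32), -1))), -1)) = Mul(7, Pow(Add(-8, Mul(Add(Mul(42, Rational(1, 18)), -75), Pow(-59, -1))), -1)) = Mul(7, Pow(Add(-8, Mul(Add(Rational(7, 3), -75), Rational(-1, 59))), -1)) = Mul(7, Pow(Add(-8, Mul(Rational(-218, 3), Rational(-1, 59))), -1)) = Mul(7, Pow(Add(-8, Rational(218, 177)), -1)) = Mul(7, Pow(Rational(-1198, 177), -1)) = Mul(7, Rational(-177, 1198)) = Rational(-1239, 1198) ≈ -1.0342)
Mul(Mul(-7, 13), Add(r, R)) = Mul(Mul(-7, 13), Add(Rational(-1239, 1198), -153)) = Mul(-91, Rational(-184533, 1198)) = Rational(16792503, 1198)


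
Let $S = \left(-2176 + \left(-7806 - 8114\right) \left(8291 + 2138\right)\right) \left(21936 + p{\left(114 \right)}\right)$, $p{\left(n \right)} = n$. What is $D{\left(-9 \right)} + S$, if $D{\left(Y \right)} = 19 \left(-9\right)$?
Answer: $-3661002424971$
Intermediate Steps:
$S = -3661002424800$ ($S = \left(-2176 + \left(-7806 - 8114\right) \left(8291 + 2138\right)\right) \left(21936 + 114\right) = \left(-2176 - 166029680\right) 22050 = \left(-166031856\right) 22050 = -3661002424800$)
$D{\left(Y \right)} = -171$
$D{\left(-9 \right)} + S = -171 - 3661002424800 = -3661002424971$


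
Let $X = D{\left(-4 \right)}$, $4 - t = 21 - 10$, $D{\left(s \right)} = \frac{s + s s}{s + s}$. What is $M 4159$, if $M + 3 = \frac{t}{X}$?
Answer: $\frac{20795}{3} \approx 6931.7$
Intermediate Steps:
$D{\left(s \right)} = \frac{s + s^{2}}{2 s}$
$t = -7$ ($t = 4 - \left(21 - 10\right) = 4 - 11 = -7$)
$X = - \frac{3}{2}$ ($X = \frac{1}{2} + \frac{1}{2} \left(-4\right) = \frac{1}{2} - 2 = - \frac{3}{2} \approx -1.5$)
$M = \frac{5}{3}$ ($M = -3 - \frac{7}{- \frac{3}{2}} = -3 - - \frac{14}{3} = -3 + \frac{14}{3} = \frac{5}{3} \approx 1.6667$)
$M 4159 = \frac{5}{3} \cdot 4159 = \frac{20795}{3}$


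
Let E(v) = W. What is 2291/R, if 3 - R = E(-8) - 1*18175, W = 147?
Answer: 2291/18031 ≈ 0.12706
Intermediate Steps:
E(v) = 147
R = 18031 (R = 3 - (147 - 1*18175) = 3 - (147 - 18175) = 3 - 1*(-18028) = 3 + 18028 = 18031)
2291/R = 2291/18031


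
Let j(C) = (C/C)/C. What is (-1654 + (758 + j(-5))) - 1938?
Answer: -14171/5 ≈ -2834.2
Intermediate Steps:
j(C) = 1/C
(-1654 + (758 + j(-5))) - 1938 = (-1654 + (758 + 1/(-5))) - 1938 = (-1654 + (758 - ⅕)) - 1938 = (-1654 + 3789/5) - 1938 = -4481/5 - 1938 = -14171/5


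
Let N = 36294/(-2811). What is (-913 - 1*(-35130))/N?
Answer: -32061329/12098 ≈ -2650.1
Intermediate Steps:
N = -12098/937 (N = 36294*(-1/2811) = -12098/937 ≈ -12.911)
(-913 - 1*(-35130))/N = (-913 - 1*(-35130))/(-12098/937) = (-913 + 35130)*(-937/12098) = 34217*(-937/12098) = -32061329/12098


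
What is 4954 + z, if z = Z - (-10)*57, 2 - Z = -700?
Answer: 6226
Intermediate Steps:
Z = 702 (Z = 2 - 1*(-700) = 2 + 700 = 702)
z = 1272 (z = 702 - (-10)*57 = 702 - 1*(-570) = 702 + 570 = 1272)
4954 + z = 4954 + 1272 = 6226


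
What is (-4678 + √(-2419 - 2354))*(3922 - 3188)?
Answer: -3433652 + 734*I*√4773 ≈ -3.4337e+6 + 50710.0*I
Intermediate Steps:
(-4678 + √(-2419 - 2354))*(3922 - 3188) = (-4678 + √(-4773))*734 = (-4678 + I*√4773)*734 = -3433652 + 734*I*√4773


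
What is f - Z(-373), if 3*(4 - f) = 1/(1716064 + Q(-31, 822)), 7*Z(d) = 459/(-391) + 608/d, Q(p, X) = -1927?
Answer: 1358969467684/308817207783 ≈ 4.4006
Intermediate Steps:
Z(d) = -27/161 + 608/(7*d) (Z(d) = (459/(-391) + 608/d)/7 = (459*(-1/391) + 608/d)/7 = (-27/23 + 608/d)/7 = -27/161 + 608/(7*d))
f = 20569643/5142411 (f = 4 - 1/(3*(1716064 - 1927)) = 4 - ⅓/1714137 = 4 - ⅓*1/1714137 = 4 - 1/5142411 = 20569643/5142411 ≈ 4.0000)
f - Z(-373) = 20569643/5142411 - (13984 - 27*(-373))/(161*(-373)) = 20569643/5142411 - (-1)*(13984 + 10071)/(161*373) = 20569643/5142411 - (-1)*24055/(161*373) = 20569643/5142411 - 1*(-24055/60053) = 20569643/5142411 + 24055/60053 = 1358969467684/308817207783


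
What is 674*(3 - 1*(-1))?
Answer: 2696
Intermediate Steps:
674*(3 - 1*(-1)) = 674*(3 + 1) = 674*4 = 2696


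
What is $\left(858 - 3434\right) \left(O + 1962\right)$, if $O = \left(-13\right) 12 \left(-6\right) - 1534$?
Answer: $-3513664$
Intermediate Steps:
$O = -598$ ($O = \left(-156\right) \left(-6\right) - 1534 = 936 - 1534 = -598$)
$\left(858 - 3434\right) \left(O + 1962\right) = \left(858 - 3434\right) \left(-598 + 1962\right) = \left(-2576\right) 1364 = -3513664$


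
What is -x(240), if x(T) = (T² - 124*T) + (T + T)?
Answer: -28320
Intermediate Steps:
x(T) = T² - 122*T (x(T) = (T² - 124*T) + 2*T = T² - 122*T)
-x(240) = -240*(-122 + 240) = -240*118 = -1*28320 = -28320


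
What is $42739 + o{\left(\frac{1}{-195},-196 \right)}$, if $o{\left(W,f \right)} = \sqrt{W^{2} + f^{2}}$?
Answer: $42739 + \frac{\sqrt{1460768401}}{195} \approx 42935.0$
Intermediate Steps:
$42739 + o{\left(\frac{1}{-195},-196 \right)} = 42739 + \sqrt{\left(\frac{1}{-195}\right)^{2} + \left(-196\right)^{2}} = 42739 + \sqrt{\left(- \frac{1}{195}\right)^{2} + 38416} = 42739 + \sqrt{\frac{1}{38025} + 38416} = 42739 + \sqrt{\frac{1460768401}{38025}} = 42739 + \frac{\sqrt{1460768401}}{195}$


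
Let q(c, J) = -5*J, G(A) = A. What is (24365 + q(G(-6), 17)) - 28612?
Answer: -4332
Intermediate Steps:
(24365 + q(G(-6), 17)) - 28612 = (24365 - 5*17) - 28612 = (24365 - 85) - 28612 = 24280 - 28612 = -4332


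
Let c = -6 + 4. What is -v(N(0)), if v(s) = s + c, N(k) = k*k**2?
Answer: 2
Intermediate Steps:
c = -2
N(k) = k**3
v(s) = -2 + s (v(s) = s - 2 = -2 + s)
-v(N(0)) = -(-2 + 0**3) = -(-2 + 0) = -1*(-2) = 2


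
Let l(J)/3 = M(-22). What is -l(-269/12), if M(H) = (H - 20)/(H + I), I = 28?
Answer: 21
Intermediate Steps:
M(H) = (-20 + H)/(28 + H) (M(H) = (H - 20)/(H + 28) = (-20 + H)/(28 + H))
l(J) = -21 (l(J) = 3*((-20 - 22)/(28 - 22)) = 3*(-42/6) = 3*((1/6)*(-42)) = 3*(-7) = -21)
-l(-269/12) = -1*(-21) = 21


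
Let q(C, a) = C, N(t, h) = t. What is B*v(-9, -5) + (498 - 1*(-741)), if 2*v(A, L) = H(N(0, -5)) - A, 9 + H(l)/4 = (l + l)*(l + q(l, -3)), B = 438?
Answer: -4674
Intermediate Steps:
H(l) = -36 + 16*l**2 (H(l) = -36 + 4*((l + l)*(l + l)) = -36 + 4*((2*l)*(2*l)) = -36 + 4*(4*l**2) = -36 + 16*l**2)
v(A, L) = -18 - A/2 (v(A, L) = ((-36 + 16*0**2) - A)/2 = ((-36 + 16*0) - A)/2 = ((-36 + 0) - A)/2 = (-36 - A)/2 = -18 - A/2)
B*v(-9, -5) + (498 - 1*(-741)) = 438*(-18 - 1/2*(-9)) + (498 - 1*(-741)) = 438*(-18 + 9/2) + (498 + 741) = 438*(-27/2) + 1239 = -5913 + 1239 = -4674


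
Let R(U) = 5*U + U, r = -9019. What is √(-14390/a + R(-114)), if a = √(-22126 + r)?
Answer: √(-26539501644 + 17927062*I*√31145)/6229 ≈ 1.5561 + 26.2*I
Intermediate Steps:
a = I*√31145 (a = √(-22126 - 9019) = √(-31145) = I*√31145 ≈ 176.48*I)
R(U) = 6*U
√(-14390/a + R(-114)) = √(-14390*(-I*√31145/31145) + 6*(-114)) = √(-(-2878)*I*√31145/6229 - 684) = √(2878*I*√31145/6229 - 684) = √(-684 + 2878*I*√31145/6229)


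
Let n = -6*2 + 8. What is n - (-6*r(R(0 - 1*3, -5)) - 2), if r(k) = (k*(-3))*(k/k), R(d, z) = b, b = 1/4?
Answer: -13/2 ≈ -6.5000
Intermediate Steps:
b = ¼ (b = 1*(¼) = ¼ ≈ 0.25000)
R(d, z) = ¼
r(k) = -3*k (r(k) = -3*k*1 = -3*k)
n = -4 (n = -12 + 8 = -4)
n - (-6*r(R(0 - 1*3, -5)) - 2) = -4 - (-(-18)/4 - 2) = -4 - (-6*(-¾) - 2) = -4 - (9/2 - 2) = -4 - 1*5/2 = -4 - 5/2 = -13/2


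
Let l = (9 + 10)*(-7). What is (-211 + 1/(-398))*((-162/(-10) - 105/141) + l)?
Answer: 2319751917/93530 ≈ 24802.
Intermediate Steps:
l = -133 (l = 19*(-7) = -133)
(-211 + 1/(-398))*((-162/(-10) - 105/141) + l) = (-211 + 1/(-398))*((-162/(-10) - 105/141) - 133) = (-211 - 1/398)*((-162*(-⅒) - 105*1/141) - 133) = -83979*((81/5 - 35/47) - 133)/398 = -83979*(3632/235 - 133)/398 = -83979/398*(-27623/235) = 2319751917/93530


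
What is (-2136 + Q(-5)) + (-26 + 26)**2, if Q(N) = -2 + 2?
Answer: -2136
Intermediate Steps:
Q(N) = 0
(-2136 + Q(-5)) + (-26 + 26)**2 = (-2136 + 0) + (-26 + 26)**2 = -2136 + 0**2 = -2136 + 0 = -2136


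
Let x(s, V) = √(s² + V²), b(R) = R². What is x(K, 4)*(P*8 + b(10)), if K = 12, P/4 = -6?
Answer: -368*√10 ≈ -1163.7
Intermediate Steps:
P = -24 (P = 4*(-6) = -24)
x(s, V) = √(V² + s²)
x(K, 4)*(P*8 + b(10)) = √(4² + 12²)*(-24*8 + 10²) = √(16 + 144)*(-192 + 100) = √160*(-92) = (4*√10)*(-92) = -368*√10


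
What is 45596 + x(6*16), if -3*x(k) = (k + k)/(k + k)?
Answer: 136787/3 ≈ 45596.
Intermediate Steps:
x(k) = -1/3 (x(k) = -(k + k)/(3*(k + k)) = -2*k/(3*(2*k)) = -2*k*1/(2*k)/3 = -1/3*1 = -1/3)
45596 + x(6*16) = 45596 - 1/3 = 136787/3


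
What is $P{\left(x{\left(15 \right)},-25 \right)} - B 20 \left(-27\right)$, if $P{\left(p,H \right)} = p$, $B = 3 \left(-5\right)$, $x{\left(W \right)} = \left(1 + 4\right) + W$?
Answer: $-8080$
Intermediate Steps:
$x{\left(W \right)} = 5 + W$
$B = -15$
$P{\left(x{\left(15 \right)},-25 \right)} - B 20 \left(-27\right) = \left(5 + 15\right) - \left(-15\right) 20 \left(-27\right) = 20 - \left(-300\right) \left(-27\right) = 20 - 8100 = -8080$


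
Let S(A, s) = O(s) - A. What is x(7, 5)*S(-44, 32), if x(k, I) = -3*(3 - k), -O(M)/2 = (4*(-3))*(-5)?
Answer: -912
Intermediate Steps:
O(M) = -120 (O(M) = -2*4*(-3)*(-5) = -(-24)*(-5) = -2*60 = -120)
x(k, I) = -9 + 3*k
S(A, s) = -120 - A
x(7, 5)*S(-44, 32) = (-9 + 3*7)*(-120 - 1*(-44)) = (-9 + 21)*(-120 + 44) = 12*(-76) = -912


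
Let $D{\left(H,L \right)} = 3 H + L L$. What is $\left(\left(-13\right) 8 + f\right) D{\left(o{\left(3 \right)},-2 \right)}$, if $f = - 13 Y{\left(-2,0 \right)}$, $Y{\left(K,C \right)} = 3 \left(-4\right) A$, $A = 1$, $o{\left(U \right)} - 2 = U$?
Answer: $988$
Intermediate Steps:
$o{\left(U \right)} = 2 + U$
$D{\left(H,L \right)} = L^{2} + 3 H$ ($D{\left(H,L \right)} = 3 H + L^{2} = L^{2} + 3 H$)
$Y{\left(K,C \right)} = -12$ ($Y{\left(K,C \right)} = 3 \left(-4\right) 1 = \left(-12\right) 1 = -12$)
$f = 156$ ($f = \left(-13\right) \left(-12\right) = 156$)
$\left(\left(-13\right) 8 + f\right) D{\left(o{\left(3 \right)},-2 \right)} = \left(\left(-13\right) 8 + 156\right) \left(\left(-2\right)^{2} + 3 \left(2 + 3\right)\right) = \left(-104 + 156\right) \left(4 + 3 \cdot 5\right) = 52 \left(4 + 15\right) = 52 \cdot 19 = 988$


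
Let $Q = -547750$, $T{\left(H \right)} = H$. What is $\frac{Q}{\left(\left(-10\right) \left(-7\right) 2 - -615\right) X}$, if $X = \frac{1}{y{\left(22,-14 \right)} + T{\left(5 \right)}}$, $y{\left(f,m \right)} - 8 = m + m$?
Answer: $\frac{1643250}{151} \approx 10882.0$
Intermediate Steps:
$y{\left(f,m \right)} = 8 + 2 m$ ($y{\left(f,m \right)} = 8 + \left(m + m\right) = 8 + 2 m$)
$X = - \frac{1}{15}$ ($X = \frac{1}{\left(8 + 2 \left(-14\right)\right) + 5} = \frac{1}{\left(8 - 28\right) + 5} = \frac{1}{-20 + 5} = \frac{1}{-15} = - \frac{1}{15} \approx -0.066667$)
$\frac{Q}{\left(\left(-10\right) \left(-7\right) 2 - -615\right) X} = - \frac{547750}{\left(\left(-10\right) \left(-7\right) 2 - -615\right) \left(- \frac{1}{15}\right)} = - \frac{547750}{\left(70 \cdot 2 + 615\right) \left(- \frac{1}{15}\right)} = - \frac{547750}{\left(140 + 615\right) \left(- \frac{1}{15}\right)} = - \frac{547750}{755 \left(- \frac{1}{15}\right)} = - \frac{547750}{- \frac{151}{3}} = \left(-547750\right) \left(- \frac{3}{151}\right) = \frac{1643250}{151}$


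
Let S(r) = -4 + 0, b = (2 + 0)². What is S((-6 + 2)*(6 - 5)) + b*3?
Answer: 8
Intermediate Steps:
b = 4 (b = 2² = 4)
S(r) = -4
S((-6 + 2)*(6 - 5)) + b*3 = -4 + 4*3 = -4 + 12 = 8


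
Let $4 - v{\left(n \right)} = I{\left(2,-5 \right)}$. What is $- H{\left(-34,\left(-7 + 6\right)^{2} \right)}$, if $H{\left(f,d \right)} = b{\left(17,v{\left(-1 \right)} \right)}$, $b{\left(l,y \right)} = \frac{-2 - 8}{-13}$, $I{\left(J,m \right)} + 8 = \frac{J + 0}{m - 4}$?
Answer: $- \frac{10}{13} \approx -0.76923$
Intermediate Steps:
$I{\left(J,m \right)} = -8 + \frac{J}{-4 + m}$ ($I{\left(J,m \right)} = -8 + \frac{J + 0}{m - 4} = -8 + \frac{J}{-4 + m}$)
$v{\left(n \right)} = \frac{110}{9}$ ($v{\left(n \right)} = 4 - \frac{32 + 2 - -40}{-4 - 5} = 4 - \frac{32 + 2 + 40}{-9} = 4 - \left(- \frac{1}{9}\right) 74 = 4 - - \frac{74}{9} = 4 + \frac{74}{9} = \frac{110}{9}$)
$b{\left(l,y \right)} = \frac{10}{13}$ ($b{\left(l,y \right)} = \left(-10\right) \left(- \frac{1}{13}\right) = \frac{10}{13}$)
$H{\left(f,d \right)} = \frac{10}{13}$
$- H{\left(-34,\left(-7 + 6\right)^{2} \right)} = \left(-1\right) \frac{10}{13} = - \frac{10}{13}$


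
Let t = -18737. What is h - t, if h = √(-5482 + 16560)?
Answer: 18737 + √11078 ≈ 18842.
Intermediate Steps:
h = √11078 ≈ 105.25
h - t = √11078 - 1*(-18737) = √11078 + 18737 = 18737 + √11078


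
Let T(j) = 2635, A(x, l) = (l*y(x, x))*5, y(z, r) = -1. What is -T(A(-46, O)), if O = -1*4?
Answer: -2635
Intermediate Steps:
O = -4
A(x, l) = -5*l (A(x, l) = (l*(-1))*5 = -l*5 = -5*l)
-T(A(-46, O)) = -1*2635 = -2635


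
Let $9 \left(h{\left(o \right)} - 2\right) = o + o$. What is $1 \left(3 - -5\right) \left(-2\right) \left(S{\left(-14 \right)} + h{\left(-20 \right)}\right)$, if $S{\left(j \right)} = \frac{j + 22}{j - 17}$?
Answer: $\frac{12064}{279} \approx 43.24$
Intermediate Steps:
$h{\left(o \right)} = 2 + \frac{2 o}{9}$ ($h{\left(o \right)} = 2 + \frac{o + o}{9} = 2 + \frac{2 o}{9}$)
$S{\left(j \right)} = \frac{22 + j}{-17 + j}$
$1 \left(3 - -5\right) \left(-2\right) \left(S{\left(-14 \right)} + h{\left(-20 \right)}\right) = 1 \left(3 - -5\right) \left(-2\right) \left(\frac{22 - 14}{-17 - 14} + \left(2 + \frac{2}{9} \left(-20\right)\right)\right) = 1 \left(3 + 5\right) \left(-2\right) \left(\frac{1}{-31} \cdot 8 + \left(2 - \frac{40}{9}\right)\right) = 1 \cdot 8 \left(-2\right) \left(\left(- \frac{1}{31}\right) 8 - \frac{22}{9}\right) = 8 \left(-2\right) \left(- \frac{8}{31} - \frac{22}{9}\right) = \left(-16\right) \left(- \frac{754}{279}\right) = \frac{12064}{279}$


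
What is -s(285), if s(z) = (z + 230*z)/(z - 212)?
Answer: -65835/73 ≈ -901.85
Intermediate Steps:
s(z) = 231*z/(-212 + z) (s(z) = (231*z)/(-212 + z) = 231*z/(-212 + z))
-s(285) = -231*285/(-212 + 285) = -231*285/73 = -1*65835/73 = -65835/73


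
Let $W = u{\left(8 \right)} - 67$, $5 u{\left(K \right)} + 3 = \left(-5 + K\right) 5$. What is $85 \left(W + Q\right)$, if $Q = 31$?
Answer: $-2856$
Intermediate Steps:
$u{\left(K \right)} = - \frac{28}{5} + K$ ($u{\left(K \right)} = - \frac{3}{5} + \frac{\left(-5 + K\right) 5}{5} = - \frac{3}{5} + \frac{-25 + 5 K}{5} = - \frac{3}{5} + \left(-5 + K\right) = - \frac{28}{5} + K$)
$W = - \frac{323}{5}$ ($W = \left(- \frac{28}{5} + 8\right) - 67 = \frac{12}{5} - 67 = - \frac{323}{5} \approx -64.6$)
$85 \left(W + Q\right) = 85 \left(- \frac{323}{5} + 31\right) = 85 \left(- \frac{168}{5}\right) = -2856$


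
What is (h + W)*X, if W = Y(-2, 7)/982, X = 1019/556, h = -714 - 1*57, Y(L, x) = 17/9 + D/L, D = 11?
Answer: -13887197959/9827856 ≈ -1413.0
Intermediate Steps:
Y(L, x) = 17/9 + 11/L
h = -771 (h = -714 - 57 = -771)
X = 1019/556 (X = 1019*(1/556) = 1019/556 ≈ 1.8327)
W = -65/17676 (W = (17/9 + 11/(-2))/982 = (17/9 + 11*(-1/2))*(1/982) = (17/9 - 11/2)*(1/982) = -65/18*1/982 = -65/17676 ≈ -0.0036773)
(h + W)*X = (-771 - 65/17676)*(1019/556) = -13628261/17676*1019/556 = -13887197959/9827856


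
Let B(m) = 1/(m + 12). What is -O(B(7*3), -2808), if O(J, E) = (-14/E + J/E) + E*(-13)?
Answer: -3382607117/92664 ≈ -36504.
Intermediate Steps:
B(m) = 1/(12 + m)
O(J, E) = -14/E - 13*E + J/E (O(J, E) = (-14/E + J/E) - 13*E = -14/E - 13*E + J/E)
-O(B(7*3), -2808) = -(-14 + 1/(12 + 7*3) - 13*(-2808)²)/(-2808) = -(-1)*(-14 + 1/(12 + 21) - 13*7884864)/2808 = -(-1)*(-14 + 1/33 - 102503232)/2808 = -(-1)*(-3382607117)/(2808*33) = -1*3382607117/92664 = -3382607117/92664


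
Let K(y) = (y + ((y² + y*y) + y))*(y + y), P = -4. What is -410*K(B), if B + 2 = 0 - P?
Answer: -19680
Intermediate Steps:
B = 2 (B = -2 + (0 - 1*(-4)) = -2 + (0 + 4) = -2 + 4 = 2)
K(y) = 2*y*(2*y + 2*y²) (K(y) = (y + ((y² + y²) + y))*(2*y) = (y + (2*y² + y))*(2*y) = (y + (y + 2*y²))*(2*y) = (2*y + 2*y²)*(2*y) = 2*y*(2*y + 2*y²))
-410*K(B) = -1640*2²*(1 + 2) = -1640*4*3 = -410*48 = -19680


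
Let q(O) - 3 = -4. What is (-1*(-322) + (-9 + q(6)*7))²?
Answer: 93636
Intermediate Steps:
q(O) = -1 (q(O) = 3 - 4 = -1)
(-1*(-322) + (-9 + q(6)*7))² = (-1*(-322) + (-9 - 1*7))² = (322 + (-9 - 7))² = (322 - 16)² = 306² = 93636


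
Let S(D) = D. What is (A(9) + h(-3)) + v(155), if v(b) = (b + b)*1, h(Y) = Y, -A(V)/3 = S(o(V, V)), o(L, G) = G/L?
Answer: 304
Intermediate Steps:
A(V) = -3 (A(V) = -3*V/V = -3*1 = -3)
v(b) = 2*b (v(b) = (2*b)*1 = 2*b)
(A(9) + h(-3)) + v(155) = (-3 - 3) + 2*155 = -6 + 310 = 304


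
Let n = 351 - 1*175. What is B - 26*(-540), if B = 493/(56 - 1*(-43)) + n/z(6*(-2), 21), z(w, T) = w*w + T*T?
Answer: 30127127/2145 ≈ 14045.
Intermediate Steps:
n = 176 (n = 351 - 175 = 176)
z(w, T) = T² + w² (z(w, T) = w² + T² = T² + w²)
B = 11327/2145 (B = 493/(56 - 1*(-43)) + 176/(21² + (6*(-2))²) = 493/(56 + 43) + 176/(441 + (-12)²) = 493/99 + 176/(441 + 144) = 493*(1/99) + 176/585 = 493/99 + 176*(1/585) = 493/99 + 176/585 = 11327/2145 ≈ 5.2807)
B - 26*(-540) = 11327/2145 - 26*(-540) = 11327/2145 + 14040 = 30127127/2145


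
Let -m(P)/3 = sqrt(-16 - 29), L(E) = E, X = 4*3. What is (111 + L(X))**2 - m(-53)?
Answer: 15129 + 9*I*sqrt(5) ≈ 15129.0 + 20.125*I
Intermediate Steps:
X = 12
m(P) = -9*I*sqrt(5) (m(P) = -3*sqrt(-16 - 29) = -9*I*sqrt(5))
(111 + L(X))**2 - m(-53) = (111 + 12)**2 - (-9)*I*sqrt(5) = 123**2 + 9*I*sqrt(5) = 15129 + 9*I*sqrt(5)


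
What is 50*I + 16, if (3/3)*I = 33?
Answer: 1666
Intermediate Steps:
I = 33
50*I + 16 = 50*33 + 16 = 1650 + 16 = 1666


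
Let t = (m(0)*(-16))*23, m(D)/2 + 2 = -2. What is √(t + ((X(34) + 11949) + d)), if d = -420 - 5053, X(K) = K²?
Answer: 4*√661 ≈ 102.84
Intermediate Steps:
m(D) = -8 (m(D) = -4 + 2*(-2) = -4 - 4 = -8)
d = -5473
t = 2944 (t = -8*(-16)*23 = 128*23 = 2944)
√(t + ((X(34) + 11949) + d)) = √(2944 + ((34² + 11949) - 5473)) = √(2944 + ((1156 + 11949) - 5473)) = √(2944 + (13105 - 5473)) = √(2944 + 7632) = √10576 = 4*√661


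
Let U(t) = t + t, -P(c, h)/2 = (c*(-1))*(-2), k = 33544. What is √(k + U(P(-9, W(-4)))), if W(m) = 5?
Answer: 4*√2101 ≈ 183.35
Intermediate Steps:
P(c, h) = -4*c (P(c, h) = -2*c*(-1)*(-2) = -2*(-c)*(-2) = -4*c)
U(t) = 2*t
√(k + U(P(-9, W(-4)))) = √(33544 + 2*(-4*(-9))) = √(33544 + 2*36) = √(33544 + 72) = √33616 = 4*√2101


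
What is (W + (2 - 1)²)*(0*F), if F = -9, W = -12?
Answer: 0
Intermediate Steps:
(W + (2 - 1)²)*(0*F) = (-12 + (2 - 1)²)*(0*(-9)) = (-12 + 1²)*0 = (-12 + 1)*0 = -11*0 = 0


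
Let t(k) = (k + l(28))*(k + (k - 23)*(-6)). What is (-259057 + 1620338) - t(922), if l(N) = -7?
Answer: 5453161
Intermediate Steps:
t(k) = (-7 + k)*(138 - 5*k) (t(k) = (k - 7)*(k + (k - 23)*(-6)) = (-7 + k)*(k + (-23 + k)*(-6)) = (-7 + k)*(k + (138 - 6*k)) = (-7 + k)*(138 - 5*k))
(-259057 + 1620338) - t(922) = (-259057 + 1620338) - (-966 - 5*922**2 + 173*922) = 1361281 - (-966 - 5*850084 + 159506) = 1361281 - (-966 - 4250420 + 159506) = 1361281 - 1*(-4091880) = 1361281 + 4091880 = 5453161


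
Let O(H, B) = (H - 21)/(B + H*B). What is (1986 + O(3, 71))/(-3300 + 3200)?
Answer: -282003/14200 ≈ -19.859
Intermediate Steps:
O(H, B) = (-21 + H)/(B + B*H)
(1986 + O(3, 71))/(-3300 + 3200) = (1986 + (-21 + 3)/(71*(1 + 3)))/(-3300 + 3200) = (1986 + (1/71)*(-18)/4)/(-100) = (1986 + (1/71)*(¼)*(-18))*(-1/100) = (1986 - 9/142)*(-1/100) = (282003/142)*(-1/100) = -282003/14200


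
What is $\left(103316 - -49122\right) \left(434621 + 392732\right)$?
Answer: $126120036614$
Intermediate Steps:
$\left(103316 - -49122\right) \left(434621 + 392732\right) = \left(103316 + 49122\right) 827353 = 152438 \cdot 827353 = 126120036614$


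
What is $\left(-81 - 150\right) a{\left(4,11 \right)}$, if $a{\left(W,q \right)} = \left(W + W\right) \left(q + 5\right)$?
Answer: $-29568$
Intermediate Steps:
$a{\left(W,q \right)} = 2 W \left(5 + q\right)$
$\left(-81 - 150\right) a{\left(4,11 \right)} = \left(-81 - 150\right) 2 \cdot 4 \left(5 + 11\right) = - 231 \cdot 2 \cdot 4 \cdot 16 = \left(-231\right) 128 = -29568$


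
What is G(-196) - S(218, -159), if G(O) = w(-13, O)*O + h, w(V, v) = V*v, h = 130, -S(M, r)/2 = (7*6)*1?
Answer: -499194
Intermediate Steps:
S(M, r) = -84 (S(M, r) = -2*7*6 = -84)
G(O) = 130 - 13*O² (G(O) = (-13*O)*O + 130 = -13*O² + 130 = 130 - 13*O²)
G(-196) - S(218, -159) = (130 - 13*(-196)²) - 1*(-84) = (130 - 13*38416) + 84 = (130 - 499408) + 84 = -499278 + 84 = -499194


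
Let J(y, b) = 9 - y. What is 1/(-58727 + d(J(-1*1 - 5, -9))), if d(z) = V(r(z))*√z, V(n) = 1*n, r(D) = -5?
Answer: -58727/3448860154 + 5*√15/3448860154 ≈ -1.7022e-5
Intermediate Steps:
V(n) = n
d(z) = -5*√z
1/(-58727 + d(J(-1*1 - 5, -9))) = 1/(-58727 - 5*√(9 - (-1*1 - 5))) = 1/(-58727 - 5*√(9 - (-1 - 5))) = 1/(-58727 - 5*√(9 - 1*(-6))) = 1/(-58727 - 5*√(9 + 6)) = 1/(-58727 - 5*√15)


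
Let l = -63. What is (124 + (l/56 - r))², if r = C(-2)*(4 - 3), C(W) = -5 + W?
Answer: 1079521/64 ≈ 16868.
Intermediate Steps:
r = -7 (r = (-5 - 2)*(4 - 3) = -7*1 = -7)
(124 + (l/56 - r))² = (124 + (-63/56 - 1*(-7)))² = (124 + (-63*1/56 + 7))² = (124 + (-9/8 + 7))² = (124 + 47/8)² = (1039/8)² = 1079521/64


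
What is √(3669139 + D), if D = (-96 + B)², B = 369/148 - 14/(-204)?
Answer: √209536709709697/7548 ≈ 1917.8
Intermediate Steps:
B = 19337/7548 (B = 369*(1/148) - 14*(-1/204) = 369/148 + 7/102 = 19337/7548 ≈ 2.5619)
D = 497407183441/56972304 (D = (-96 + 19337/7548)² = (-705271/7548)² = 497407183441/56972304 ≈ 8730.7)
√(3669139 + D) = √(3669139 + 497407183441/56972304) = √(209536709709697/56972304) = √209536709709697/7548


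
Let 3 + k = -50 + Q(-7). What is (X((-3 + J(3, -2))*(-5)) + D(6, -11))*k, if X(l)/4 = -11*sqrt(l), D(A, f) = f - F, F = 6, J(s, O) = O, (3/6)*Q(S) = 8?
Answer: 8769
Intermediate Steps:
Q(S) = 16 (Q(S) = 2*8 = 16)
D(A, f) = -6 + f (D(A, f) = f - 1*6 = f - 6 = -6 + f)
k = -37 (k = -3 + (-50 + 16) = -3 - 34 = -37)
X(l) = -44*sqrt(l) (X(l) = 4*(-11*sqrt(l)) = -44*sqrt(l))
(X((-3 + J(3, -2))*(-5)) + D(6, -11))*k = (-44*sqrt((-3 - 2)*(-5)) + (-6 - 11))*(-37) = (-44*sqrt(-5*(-5)) - 17)*(-37) = (-44*sqrt(25) - 17)*(-37) = (-44*5 - 17)*(-37) = (-220 - 17)*(-37) = -237*(-37) = 8769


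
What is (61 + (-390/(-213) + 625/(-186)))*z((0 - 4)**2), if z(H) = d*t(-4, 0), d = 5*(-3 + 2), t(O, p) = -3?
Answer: 3926855/4402 ≈ 892.06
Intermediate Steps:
d = -5 (d = 5*(-1) = -5)
z(H) = 15 (z(H) = -5*(-3) = 15)
(61 + (-390/(-213) + 625/(-186)))*z((0 - 4)**2) = (61 + (-390/(-213) + 625/(-186)))*15 = (61 + (-390*(-1/213) + 625*(-1/186)))*15 = (61 + (130/71 - 625/186))*15 = (61 - 20195/13206)*15 = (785371/13206)*15 = 3926855/4402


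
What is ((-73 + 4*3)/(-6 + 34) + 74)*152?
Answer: 76418/7 ≈ 10917.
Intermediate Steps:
((-73 + 4*3)/(-6 + 34) + 74)*152 = ((-73 + 12)/28 + 74)*152 = (-61*1/28 + 74)*152 = (-61/28 + 74)*152 = (2011/28)*152 = 76418/7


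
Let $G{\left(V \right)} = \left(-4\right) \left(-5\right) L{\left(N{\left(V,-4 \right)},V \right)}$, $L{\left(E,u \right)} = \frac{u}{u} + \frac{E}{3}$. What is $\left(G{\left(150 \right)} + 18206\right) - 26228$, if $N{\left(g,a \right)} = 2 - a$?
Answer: $-7962$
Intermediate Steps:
$L{\left(E,u \right)} = 1 + \frac{E}{3}$ ($L{\left(E,u \right)} = 1 + E \frac{1}{3} = 1 + \frac{E}{3}$)
$G{\left(V \right)} = 60$ ($G{\left(V \right)} = \left(-4\right) \left(-5\right) \left(1 + \frac{2 - -4}{3}\right) = 20 \left(1 + \frac{2 + 4}{3}\right) = 20 \left(1 + \frac{1}{3} \cdot 6\right) = 20 \left(1 + 2\right) = 20 \cdot 3 = 60$)
$\left(G{\left(150 \right)} + 18206\right) - 26228 = \left(60 + 18206\right) - 26228 = 18266 - 26228 = -7962$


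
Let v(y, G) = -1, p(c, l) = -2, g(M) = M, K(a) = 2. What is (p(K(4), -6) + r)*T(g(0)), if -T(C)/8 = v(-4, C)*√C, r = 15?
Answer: 0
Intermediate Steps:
T(C) = 8*√C (T(C) = -(-8)*√C = 8*√C)
(p(K(4), -6) + r)*T(g(0)) = (-2 + 15)*(8*√0) = 13*(8*0) = 13*0 = 0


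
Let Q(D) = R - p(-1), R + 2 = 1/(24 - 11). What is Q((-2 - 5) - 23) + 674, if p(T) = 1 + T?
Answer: 8737/13 ≈ 672.08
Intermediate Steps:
R = -25/13 (R = -2 + 1/(24 - 11) = -2 + 1/13 = -25/13 ≈ -1.9231)
Q(D) = -25/13 (Q(D) = -25/13 - (1 - 1) = -25/13 - 1*0 = -25/13 + 0 = -25/13)
Q((-2 - 5) - 23) + 674 = -25/13 + 674 = 8737/13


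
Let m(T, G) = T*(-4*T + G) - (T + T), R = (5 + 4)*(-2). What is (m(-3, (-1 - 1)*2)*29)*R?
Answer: 9396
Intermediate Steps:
R = -18 (R = 9*(-2) = -18)
m(T, G) = -2*T + T*(G - 4*T) (m(T, G) = T*(G - 4*T) - 2*T = -2*T + T*(G - 4*T))
(m(-3, (-1 - 1)*2)*29)*R = (-3*(-2 + (-1 - 1)*2 - 4*(-3))*29)*(-18) = (-3*(-2 - 2*2 + 12)*29)*(-18) = (-3*(-2 - 4 + 12)*29)*(-18) = (-3*6*29)*(-18) = -18*29*(-18) = -522*(-18) = 9396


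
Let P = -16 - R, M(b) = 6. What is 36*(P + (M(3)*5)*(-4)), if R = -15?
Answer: -4356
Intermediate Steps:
P = -1 (P = -16 - 1*(-15) = -16 + 15 = -1)
36*(P + (M(3)*5)*(-4)) = 36*(-1 + (6*5)*(-4)) = 36*(-1 + 30*(-4)) = 36*(-1 - 120) = 36*(-121) = -4356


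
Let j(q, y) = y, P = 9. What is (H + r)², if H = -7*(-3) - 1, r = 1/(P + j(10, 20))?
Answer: 337561/841 ≈ 401.38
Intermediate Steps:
r = 1/29 (r = 1/(9 + 20) = 1/29 ≈ 0.034483)
H = 20 (H = 21 - 1 = 20)
(H + r)² = (20 + 1/29)² = (581/29)² = 337561/841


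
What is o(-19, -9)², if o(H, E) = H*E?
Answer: 29241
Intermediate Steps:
o(H, E) = E*H
o(-19, -9)² = (-9*(-19))² = 171² = 29241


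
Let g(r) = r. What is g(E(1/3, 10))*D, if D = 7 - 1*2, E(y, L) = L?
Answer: 50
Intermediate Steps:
D = 5 (D = 7 - 2 = 5)
g(E(1/3, 10))*D = 10*5 = 50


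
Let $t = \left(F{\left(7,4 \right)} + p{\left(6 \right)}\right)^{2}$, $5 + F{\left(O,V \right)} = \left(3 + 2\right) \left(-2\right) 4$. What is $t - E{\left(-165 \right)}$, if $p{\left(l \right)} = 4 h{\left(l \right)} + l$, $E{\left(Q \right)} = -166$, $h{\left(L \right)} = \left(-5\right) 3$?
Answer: $9967$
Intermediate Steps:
$h{\left(L \right)} = -15$
$p{\left(l \right)} = -60 + l$ ($p{\left(l \right)} = 4 \left(-15\right) + l = -60 + l$)
$F{\left(O,V \right)} = -45$ ($F{\left(O,V \right)} = -5 + \left(3 + 2\right) \left(-2\right) 4 = -5 + 5 \left(-2\right) 4 = -5 - 40 = -45$)
$t = 9801$ ($t = \left(-45 + \left(-60 + 6\right)\right)^{2} = \left(-45 - 54\right)^{2} = \left(-99\right)^{2} = 9801$)
$t - E{\left(-165 \right)} = 9801 - -166 = 9801 + 166 = 9967$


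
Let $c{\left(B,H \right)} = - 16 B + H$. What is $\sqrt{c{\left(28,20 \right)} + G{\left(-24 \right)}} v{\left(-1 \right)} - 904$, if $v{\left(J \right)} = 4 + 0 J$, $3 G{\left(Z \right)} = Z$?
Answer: $-904 + 8 i \sqrt{109} \approx -904.0 + 83.522 i$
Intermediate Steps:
$G{\left(Z \right)} = \frac{Z}{3}$
$c{\left(B,H \right)} = H - 16 B$
$v{\left(J \right)} = 4$ ($v{\left(J \right)} = 4 + 0 = 4$)
$\sqrt{c{\left(28,20 \right)} + G{\left(-24 \right)}} v{\left(-1 \right)} - 904 = \sqrt{\left(20 - 448\right) + \frac{1}{3} \left(-24\right)} 4 - 904 = \sqrt{\left(20 - 448\right) - 8} \cdot 4 - 904 = \sqrt{-428 - 8} \cdot 4 - 904 = \sqrt{-436} \cdot 4 - 904 = 2 i \sqrt{109} \cdot 4 - 904 = 8 i \sqrt{109} - 904 = -904 + 8 i \sqrt{109}$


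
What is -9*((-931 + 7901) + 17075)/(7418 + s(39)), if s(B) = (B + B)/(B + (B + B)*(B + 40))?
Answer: -34408395/1179464 ≈ -29.173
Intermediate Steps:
s(B) = 2*B/(B + 2*B*(40 + B)) (s(B) = (2*B)/(B + (2*B)*(40 + B)) = (2*B)/(B + 2*B*(40 + B)) = 2*B/(B + 2*B*(40 + B)))
-9*((-931 + 7901) + 17075)/(7418 + s(39)) = -9*((-931 + 7901) + 17075)/(7418 + 2/(81 + 2*39)) = -9*(6970 + 17075)/(7418 + 2/(81 + 78)) = -216405/(7418 + 2/159) = -216405/1179464/159 = -216405*159/1179464 = -9*3823155/1179464 = -34408395/1179464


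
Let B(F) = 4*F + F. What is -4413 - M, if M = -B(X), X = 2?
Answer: -4403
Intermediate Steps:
B(F) = 5*F
M = -10 (M = -5*2 = -1*10 = -10)
-4413 - M = -4413 - 1*(-10) = -4413 + 10 = -4403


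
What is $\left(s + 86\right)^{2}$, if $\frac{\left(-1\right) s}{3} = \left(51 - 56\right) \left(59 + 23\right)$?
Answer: $1731856$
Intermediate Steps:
$s = 1230$ ($s = - 3 \left(51 - 56\right) \left(59 + 23\right) = - 3 \left(\left(-5\right) 82\right) = \left(-3\right) \left(-410\right) = 1230$)
$\left(s + 86\right)^{2} = \left(1230 + 86\right)^{2} = 1316^{2} = 1731856$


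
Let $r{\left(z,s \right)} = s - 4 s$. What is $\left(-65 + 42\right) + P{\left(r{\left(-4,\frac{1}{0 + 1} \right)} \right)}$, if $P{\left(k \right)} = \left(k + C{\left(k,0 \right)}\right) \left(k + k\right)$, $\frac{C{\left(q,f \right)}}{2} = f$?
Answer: $-5$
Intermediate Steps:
$C{\left(q,f \right)} = 2 f$
$r{\left(z,s \right)} = - 3 s$
$P{\left(k \right)} = 2 k^{2}$ ($P{\left(k \right)} = \left(k + 2 \cdot 0\right) \left(k + k\right) = \left(k + 0\right) 2 k = k 2 k = 2 k^{2}$)
$\left(-65 + 42\right) + P{\left(r{\left(-4,\frac{1}{0 + 1} \right)} \right)} = \left(-65 + 42\right) + 2 \left(- \frac{3}{0 + 1}\right)^{2} = -23 + 2 \left(- \frac{3}{1}\right)^{2} = -23 + 2 \left(\left(-3\right) 1\right)^{2} = -23 + 2 \left(-3\right)^{2} = -23 + 2 \cdot 9 = -23 + 18 = -5$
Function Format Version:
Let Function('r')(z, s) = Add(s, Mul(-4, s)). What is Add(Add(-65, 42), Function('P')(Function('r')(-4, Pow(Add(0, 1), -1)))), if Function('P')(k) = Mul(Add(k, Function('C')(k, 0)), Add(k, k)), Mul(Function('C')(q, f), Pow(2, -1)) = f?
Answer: -5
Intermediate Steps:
Function('C')(q, f) = Mul(2, f)
Function('r')(z, s) = Mul(-3, s)
Function('P')(k) = Mul(2, Pow(k, 2)) (Function('P')(k) = Mul(Add(k, Mul(2, 0)), Add(k, k)) = Mul(Add(k, 0), Mul(2, k)) = Mul(k, Mul(2, k)) = Mul(2, Pow(k, 2)))
Add(Add(-65, 42), Function('P')(Function('r')(-4, Pow(Add(0, 1), -1)))) = Add(Add(-65, 42), Mul(2, Pow(Mul(-3, Pow(Add(0, 1), -1)), 2))) = Add(-23, Mul(2, Pow(Mul(-3, Pow(1, -1)), 2))) = Add(-23, Mul(2, Pow(Mul(-3, 1), 2))) = Add(-23, Mul(2, Pow(-3, 2))) = Add(-23, Mul(2, 9)) = Add(-23, 18) = -5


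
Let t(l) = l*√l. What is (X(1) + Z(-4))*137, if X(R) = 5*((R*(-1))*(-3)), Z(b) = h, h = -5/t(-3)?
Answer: 2055 - 685*I*√3/9 ≈ 2055.0 - 131.83*I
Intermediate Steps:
t(l) = l^(3/2)
h = -5*I*√3/9 ≈ -0.96225*I
Z(b) = -5*I*√3/9
X(R) = 15*R (X(R) = 5*(-R*(-3)) = 5*(3*R) = 15*R)
(X(1) + Z(-4))*137 = (15*1 - 5*I*√3/9)*137 = (15 - 5*I*√3/9)*137 = 2055 - 685*I*√3/9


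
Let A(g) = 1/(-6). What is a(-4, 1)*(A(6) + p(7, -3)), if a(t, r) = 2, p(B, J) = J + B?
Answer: 23/3 ≈ 7.6667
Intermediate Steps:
p(B, J) = B + J
A(g) = -1/6
a(-4, 1)*(A(6) + p(7, -3)) = 2*(-1/6 + (7 - 3)) = 2*(-1/6 + 4) = 2*(23/6) = 23/3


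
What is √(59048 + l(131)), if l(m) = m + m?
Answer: 3*√6590 ≈ 243.54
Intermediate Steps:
l(m) = 2*m
√(59048 + l(131)) = √(59048 + 2*131) = √(59048 + 262) = √59310 = 3*√6590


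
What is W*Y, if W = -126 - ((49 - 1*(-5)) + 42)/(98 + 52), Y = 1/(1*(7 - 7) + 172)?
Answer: -1583/2150 ≈ -0.73628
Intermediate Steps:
Y = 1/172 (Y = 1/(1*0 + 172) = 1/(0 + 172) = 1/172 ≈ 0.0058140)
W = -3166/25 (W = -126 - ((49 + 5) + 42)/150 = -126 - (54 + 42)/150 = -126 - 96/150 = -126 - 1*16/25 = -126 - 16/25 = -3166/25 ≈ -126.64)
W*Y = -3166/25*1/172 = -1583/2150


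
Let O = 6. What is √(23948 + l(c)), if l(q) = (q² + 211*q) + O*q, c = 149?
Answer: √78482 ≈ 280.15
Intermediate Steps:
l(q) = q² + 217*q (l(q) = (q² + 211*q) + 6*q = q² + 217*q)
√(23948 + l(c)) = √(23948 + 149*(217 + 149)) = √(23948 + 149*366) = √(23948 + 54534) = √78482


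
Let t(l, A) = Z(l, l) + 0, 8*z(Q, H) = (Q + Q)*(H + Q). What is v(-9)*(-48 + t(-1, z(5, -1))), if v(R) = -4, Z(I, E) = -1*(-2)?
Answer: 184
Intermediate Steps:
z(Q, H) = Q*(H + Q)/4 (z(Q, H) = ((Q + Q)*(H + Q))/8 = ((2*Q)*(H + Q))/8 = (2*Q*(H + Q))/8 = Q*(H + Q)/4)
Z(I, E) = 2
t(l, A) = 2 (t(l, A) = 2 + 0 = 2)
v(-9)*(-48 + t(-1, z(5, -1))) = -4*(-48 + 2) = -4*(-46) = 184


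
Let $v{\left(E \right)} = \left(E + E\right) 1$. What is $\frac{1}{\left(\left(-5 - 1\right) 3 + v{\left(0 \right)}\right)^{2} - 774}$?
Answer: $- \frac{1}{450} \approx -0.0022222$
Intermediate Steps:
$v{\left(E \right)} = 2 E$ ($v{\left(E \right)} = 2 E 1 = 2 E$)
$\frac{1}{\left(\left(-5 - 1\right) 3 + v{\left(0 \right)}\right)^{2} - 774} = \frac{1}{\left(\left(-5 - 1\right) 3 + 2 \cdot 0\right)^{2} - 774} = \frac{1}{\left(\left(-6\right) 3 + 0\right)^{2} - 774} = \frac{1}{\left(-18 + 0\right)^{2} - 774} = \frac{1}{\left(-18\right)^{2} - 774} = \frac{1}{324 - 774} = \frac{1}{-450} = - \frac{1}{450}$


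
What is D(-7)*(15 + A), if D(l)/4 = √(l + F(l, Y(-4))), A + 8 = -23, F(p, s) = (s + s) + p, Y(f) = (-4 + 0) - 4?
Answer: -64*I*√30 ≈ -350.54*I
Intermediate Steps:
Y(f) = -8 (Y(f) = -4 - 4 = -8)
F(p, s) = p + 2*s (F(p, s) = 2*s + p = p + 2*s)
A = -31 (A = -8 - 23 = -31)
D(l) = 4*√(-16 + 2*l) (D(l) = 4*√(l + (l + 2*(-8))) = 4*√(l + (l - 16)) = 4*√(l + (-16 + l)) = 4*√(-16 + 2*l))
D(-7)*(15 + A) = (4*√(-16 + 2*(-7)))*(15 - 31) = (4*√(-16 - 14))*(-16) = (4*√(-30))*(-16) = (4*(I*√30))*(-16) = (4*I*√30)*(-16) = -64*I*√30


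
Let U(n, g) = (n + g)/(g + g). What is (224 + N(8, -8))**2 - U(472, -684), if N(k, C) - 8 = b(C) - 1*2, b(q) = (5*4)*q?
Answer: 1675747/342 ≈ 4899.8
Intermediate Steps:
U(n, g) = (g + n)/(2*g) (U(n, g) = (g + n)/((2*g)) = (g + n)*(1/(2*g)) = (g + n)/(2*g))
b(q) = 20*q
N(k, C) = 6 + 20*C (N(k, C) = 8 + (20*C - 1*2) = 8 + (20*C - 2) = 8 + (-2 + 20*C) = 6 + 20*C)
(224 + N(8, -8))**2 - U(472, -684) = (224 + (6 + 20*(-8)))**2 - (-684 + 472)/(2*(-684)) = (224 + (6 - 160))**2 - (-1)*(-212)/(2*684) = (224 - 154)**2 - 1*53/342 = 70**2 - 53/342 = 4900 - 53/342 = 1675747/342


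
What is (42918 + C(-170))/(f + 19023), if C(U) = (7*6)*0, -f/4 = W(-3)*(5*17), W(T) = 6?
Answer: 14306/5661 ≈ 2.5271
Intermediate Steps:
f = -2040 (f = -24*5*17 = -24*85 = -4*510 = -2040)
C(U) = 0 (C(U) = 42*0 = 0)
(42918 + C(-170))/(f + 19023) = (42918 + 0)/(-2040 + 19023) = 42918/16983 = 42918*(1/16983) = 14306/5661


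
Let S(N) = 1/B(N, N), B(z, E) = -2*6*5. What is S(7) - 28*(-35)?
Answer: 58799/60 ≈ 979.98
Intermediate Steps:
B(z, E) = -60 (B(z, E) = -12*5 = -60)
S(N) = -1/60 (S(N) = 1/(-60) = -1/60)
S(7) - 28*(-35) = -1/60 - 28*(-35) = -1/60 + 980 = 58799/60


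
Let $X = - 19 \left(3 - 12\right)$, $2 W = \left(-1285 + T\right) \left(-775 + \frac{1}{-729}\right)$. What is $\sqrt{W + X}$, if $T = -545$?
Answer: $\frac{\sqrt{517077699}}{27} \approx 842.2$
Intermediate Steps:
$W = \frac{172317680}{243}$ ($W = \frac{\left(-1285 - 545\right) \left(-775 + \frac{1}{-729}\right)}{2} = \frac{\left(-1830\right) \left(-775 - \frac{1}{729}\right)}{2} = \frac{\left(-1830\right) \left(- \frac{564976}{729}\right)}{2} = \frac{1}{2} \cdot \frac{344635360}{243} = \frac{172317680}{243} \approx 7.0913 \cdot 10^{5}$)
$X = 171$ ($X = \left(-19\right) \left(-9\right) = 171$)
$\sqrt{W + X} = \sqrt{\frac{172317680}{243} + 171} = \sqrt{\frac{172359233}{243}} = \frac{\sqrt{517077699}}{27}$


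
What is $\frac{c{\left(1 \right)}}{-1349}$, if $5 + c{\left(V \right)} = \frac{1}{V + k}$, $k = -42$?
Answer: $\frac{206}{55309} \approx 0.0037245$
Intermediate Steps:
$c{\left(V \right)} = -5 + \frac{1}{-42 + V}$ ($c{\left(V \right)} = -5 + \frac{1}{V - 42} = -5 + \frac{1}{-42 + V}$)
$\frac{c{\left(1 \right)}}{-1349} = \frac{\frac{1}{-42 + 1} \left(211 - 5\right)}{-1349} = \frac{211 - 5}{-41} \left(- \frac{1}{1349}\right) = \left(- \frac{1}{41}\right) 206 \left(- \frac{1}{1349}\right) = \left(- \frac{206}{41}\right) \left(- \frac{1}{1349}\right) = \frac{206}{55309}$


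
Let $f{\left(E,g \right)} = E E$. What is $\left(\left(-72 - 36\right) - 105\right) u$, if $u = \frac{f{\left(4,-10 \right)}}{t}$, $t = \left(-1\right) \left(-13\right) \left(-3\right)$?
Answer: $\frac{1136}{13} \approx 87.385$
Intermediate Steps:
$f{\left(E,g \right)} = E^{2}$
$t = -39$ ($t = 13 \left(-3\right) = -39$)
$u = - \frac{16}{39}$ ($u = \frac{4^{2}}{-39} = 16 \left(- \frac{1}{39}\right) = - \frac{16}{39} \approx -0.41026$)
$\left(\left(-72 - 36\right) - 105\right) u = \left(\left(-72 - 36\right) - 105\right) \left(- \frac{16}{39}\right) = \left(-108 - 105\right) \left(- \frac{16}{39}\right) = \left(-213\right) \left(- \frac{16}{39}\right) = \frac{1136}{13}$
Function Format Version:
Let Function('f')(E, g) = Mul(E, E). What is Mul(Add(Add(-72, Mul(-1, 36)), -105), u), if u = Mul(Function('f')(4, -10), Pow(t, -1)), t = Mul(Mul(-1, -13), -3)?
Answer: Rational(1136, 13) ≈ 87.385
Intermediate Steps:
Function('f')(E, g) = Pow(E, 2)
t = -39 (t = Mul(13, -3) = -39)
u = Rational(-16, 39) (u = Mul(Pow(4, 2), Pow(-39, -1)) = Mul(16, Rational(-1, 39)) = Rational(-16, 39) ≈ -0.41026)
Mul(Add(Add(-72, Mul(-1, 36)), -105), u) = Mul(Add(Add(-72, Mul(-1, 36)), -105), Rational(-16, 39)) = Mul(Add(Add(-72, -36), -105), Rational(-16, 39)) = Mul(Add(-108, -105), Rational(-16, 39)) = Mul(-213, Rational(-16, 39)) = Rational(1136, 13)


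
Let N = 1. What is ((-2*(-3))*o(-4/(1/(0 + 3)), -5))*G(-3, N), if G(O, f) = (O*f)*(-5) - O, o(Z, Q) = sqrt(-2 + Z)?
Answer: 108*I*sqrt(14) ≈ 404.1*I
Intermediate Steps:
G(O, f) = -O - 5*O*f (G(O, f) = -5*O*f - O = -O - 5*O*f)
((-2*(-3))*o(-4/(1/(0 + 3)), -5))*G(-3, N) = ((-2*(-3))*sqrt(-2 - 4/(1/(0 + 3))))*(-1*(-3)*(1 + 5*1)) = (6*sqrt(-2 - 4/(1/3)))*(-1*(-3)*(1 + 5)) = (6*sqrt(-2 - 4/1/3))*(-1*(-3)*6) = (6*sqrt(-2 - 4*3))*18 = (6*sqrt(-2 - 12))*18 = (6*sqrt(-14))*18 = (6*(I*sqrt(14)))*18 = (6*I*sqrt(14))*18 = 108*I*sqrt(14)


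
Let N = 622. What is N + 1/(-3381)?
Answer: 2102981/3381 ≈ 622.00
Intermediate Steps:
N + 1/(-3381) = 622 + 1/(-3381) = 622 - 1/3381 = 2102981/3381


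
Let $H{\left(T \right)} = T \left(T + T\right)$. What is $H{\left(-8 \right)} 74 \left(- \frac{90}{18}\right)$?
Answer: $-47360$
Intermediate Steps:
$H{\left(T \right)} = 2 T^{2}$ ($H{\left(T \right)} = T 2 T = 2 T^{2}$)
$H{\left(-8 \right)} 74 \left(- \frac{90}{18}\right) = 2 \left(-8\right)^{2} \cdot 74 \left(- \frac{90}{18}\right) = 2 \cdot 64 \cdot 74 \left(\left(-90\right) \frac{1}{18}\right) = 128 \cdot 74 \left(-5\right) = 9472 \left(-5\right) = -47360$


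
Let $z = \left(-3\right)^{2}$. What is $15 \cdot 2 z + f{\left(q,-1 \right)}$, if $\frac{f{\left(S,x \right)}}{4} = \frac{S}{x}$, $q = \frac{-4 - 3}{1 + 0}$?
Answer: $298$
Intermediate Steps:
$q = -7$ ($q = - \frac{7}{1} = \left(-7\right) 1 = -7$)
$f{\left(S,x \right)} = \frac{4 S}{x}$ ($f{\left(S,x \right)} = 4 \frac{S}{x} = \frac{4 S}{x}$)
$z = 9$
$15 \cdot 2 z + f{\left(q,-1 \right)} = 15 \cdot 2 \cdot 9 + 4 \left(-7\right) \frac{1}{-1} = 30 \cdot 9 + 4 \left(-7\right) \left(-1\right) = 270 + 28 = 298$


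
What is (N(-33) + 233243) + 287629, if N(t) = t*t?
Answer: 521961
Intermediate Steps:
N(t) = t**2
(N(-33) + 233243) + 287629 = ((-33)**2 + 233243) + 287629 = (1089 + 233243) + 287629 = 234332 + 287629 = 521961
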